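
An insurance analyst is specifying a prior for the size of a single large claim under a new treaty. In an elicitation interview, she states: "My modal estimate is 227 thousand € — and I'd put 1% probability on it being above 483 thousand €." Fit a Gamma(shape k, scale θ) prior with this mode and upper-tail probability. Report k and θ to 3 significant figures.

Gamma(k,θ) with k>1 has mode (k−1)θ, so θ = 227/(k−1).
Need P(X < 483) = 0.99 with θ tied to k this way. Start at k = 2, θ = 227: P(X<483) ≈ 0.627.
Too low — raise k to concentrate. Iterating converges to k ≈ 9.51.
Then θ = 227/(9.51−1) ≈ 26.7.

k ≈ 9.51, θ ≈ 26.7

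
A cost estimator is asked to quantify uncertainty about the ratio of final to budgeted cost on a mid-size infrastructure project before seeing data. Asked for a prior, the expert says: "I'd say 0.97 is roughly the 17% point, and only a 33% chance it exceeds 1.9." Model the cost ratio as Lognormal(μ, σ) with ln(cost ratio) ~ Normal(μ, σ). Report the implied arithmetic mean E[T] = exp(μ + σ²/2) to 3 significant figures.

If T ~ Lognormal(μ,σ) then ln T ~ Normal(μ,σ), so the p-quantile of ln T is μ + z_p·σ.
ln(0.97) = -0.03046 and ln(1.9) = 0.6419; z_{0.17} = -0.9542, z_{0.67} = 0.4399.
σ = (0.6419 − -0.03046)/(0.4399 − (-0.9542)) = 0.482.
μ = -0.03046 − (-0.9542)·0.482 = 0.430.
E[T] = exp(μ + σ²/2) = exp(0.430 + 0.1163) = 1.73.

E[T] ≈ 1.73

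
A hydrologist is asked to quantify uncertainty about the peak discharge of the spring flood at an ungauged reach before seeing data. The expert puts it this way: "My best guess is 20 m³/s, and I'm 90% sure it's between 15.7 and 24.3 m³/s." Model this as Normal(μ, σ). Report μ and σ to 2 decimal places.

μ = 20.00, σ = 2.61

A symmetric 90% interval runs μ ± z·σ with z = 1.645.
Half-width = 4.3, so σ = 4.3/1.645 = 2.61.
μ is the stated best guess, 20.00.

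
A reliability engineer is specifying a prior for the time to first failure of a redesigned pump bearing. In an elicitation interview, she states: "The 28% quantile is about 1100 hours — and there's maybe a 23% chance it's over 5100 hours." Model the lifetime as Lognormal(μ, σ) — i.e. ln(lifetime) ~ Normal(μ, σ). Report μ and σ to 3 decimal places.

If T ~ Lognormal(μ,σ) then ln T ~ Normal(μ,σ), so the p-quantile of ln T is μ + z_p·σ.
ln(1100) = 7.003 and ln(5100) = 8.537; z_{0.28} = -0.5828, z_{0.77} = 0.7388.
σ = (8.537 − 7.003)/(0.7388 − (-0.5828)) = 1.161.
μ = 7.003 − (-0.5828)·1.161 = 7.680.

μ ≈ 7.680, σ ≈ 1.161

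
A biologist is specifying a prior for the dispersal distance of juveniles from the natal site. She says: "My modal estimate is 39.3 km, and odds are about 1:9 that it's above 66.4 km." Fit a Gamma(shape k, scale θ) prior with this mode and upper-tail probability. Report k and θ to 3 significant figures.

k ≈ 7.88, θ ≈ 5.71

Gamma(k,θ) with k>1 has mode (k−1)θ, so θ = 39.3/(k−1).
Need P(X < 66.4) = 0.9 with θ tied to k this way. Start at k = 2, θ = 39.3: P(X<66.4) ≈ 0.504.
Too low — raise k to concentrate. Iterating converges to k ≈ 7.88.
Then θ = 39.3/(7.88−1) ≈ 5.71.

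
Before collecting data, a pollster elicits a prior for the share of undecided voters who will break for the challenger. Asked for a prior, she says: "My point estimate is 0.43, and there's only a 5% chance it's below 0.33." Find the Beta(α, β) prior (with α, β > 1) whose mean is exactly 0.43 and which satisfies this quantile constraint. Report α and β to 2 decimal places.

With mean 0.43 fixed, write α = 0.43s, β = 0.57s where s = α+β.
Need P(θ < 0.33) = 0.05 under Beta(0.43s, 0.57s). Normal approximation: (q−m)/√(m(1−m)/s) ≈ z_{0.05} = -1.64, so s ≈ 0.43·0.57·(-1.64)²/(0.33−0.43)² = 66.3.
At s = 66.3: P(θ<0.33) ≈ 0.047. Adjusting to match 0.05 gives s ≈ 63.79.
So α = 0.43·63.79 ≈ 27.43, β = 0.57·63.79 ≈ 36.36.

α ≈ 27.43, β ≈ 36.36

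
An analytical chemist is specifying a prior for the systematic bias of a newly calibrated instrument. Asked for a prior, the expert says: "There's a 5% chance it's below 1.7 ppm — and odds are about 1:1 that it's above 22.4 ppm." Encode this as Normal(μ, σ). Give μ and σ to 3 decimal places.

μ = 22.400, σ = 12.585

The p-quantile of Normal(μ,σ) is μ + z_p·σ, with z_{0.05} = -1.645 and z_{0.5} = 0.
Eliminate σ: μ = (z₂·x₁ − z₁·x₂)/(z₂ − z₁) = (0·1.7 − (-1.645)·22.4)/1.645 = 22.400.
Then σ = (x₂ − x₁)/(z₂ − z₁) = (22.4 − 1.7)/1.645 = 12.585.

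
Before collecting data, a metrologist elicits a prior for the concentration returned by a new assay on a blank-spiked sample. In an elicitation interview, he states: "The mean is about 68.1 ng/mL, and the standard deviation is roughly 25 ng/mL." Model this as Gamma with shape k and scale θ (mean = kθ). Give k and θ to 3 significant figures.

k ≈ 7.42, θ ≈ 9.18

For Gamma(k, scale θ): mean = kθ, variance = kθ², so CV = 1/√k.
CV = SD/mean = 25/68.1 = 0.3671, hence k = 1/CV² = 7.42.
Then θ = mean/k = 68.1/7.42 = 9.18.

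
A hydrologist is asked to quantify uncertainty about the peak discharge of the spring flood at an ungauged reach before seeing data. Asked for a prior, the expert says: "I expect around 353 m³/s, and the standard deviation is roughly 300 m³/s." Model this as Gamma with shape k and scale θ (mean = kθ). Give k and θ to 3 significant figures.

k ≈ 1.38, θ ≈ 255

For Gamma(k, scale θ): mean = kθ, variance = kθ², so CV = 1/√k.
CV = SD/mean = 300/353 = 0.8499, hence k = 1/CV² = 1.38.
Then θ = mean/k = 353/1.38 = 255.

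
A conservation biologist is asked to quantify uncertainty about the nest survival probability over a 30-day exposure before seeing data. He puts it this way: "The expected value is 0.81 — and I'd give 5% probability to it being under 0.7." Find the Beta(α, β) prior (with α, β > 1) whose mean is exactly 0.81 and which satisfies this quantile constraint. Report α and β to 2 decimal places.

With mean 0.81 fixed, write α = 0.81s, β = 0.19s where s = α+β.
Need P(θ < 0.7) = 0.05 under Beta(0.81s, 0.19s). Normal approximation: (q−m)/√(m(1−m)/s) ≈ z_{0.05} = -1.64, so s ≈ 0.81·0.19·(-1.64)²/(0.7−0.81)² = 34.4.
At s = 34.4: P(θ<0.7) ≈ 0.061. Adjusting to match 0.05 gives s ≈ 39.37.
So α = 0.81·39.37 ≈ 31.89, β = 0.19·39.37 ≈ 7.48.

α ≈ 31.89, β ≈ 7.48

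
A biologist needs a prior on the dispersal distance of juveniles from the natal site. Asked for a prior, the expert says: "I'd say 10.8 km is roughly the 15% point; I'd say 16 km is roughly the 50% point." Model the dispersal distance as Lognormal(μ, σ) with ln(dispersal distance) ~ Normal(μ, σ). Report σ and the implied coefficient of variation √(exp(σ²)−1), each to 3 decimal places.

σ ≈ 0.379, CV ≈ 0.393

If T ~ Lognormal(μ,σ) then ln T ~ Normal(μ,σ), so the p-quantile of ln T is μ + z_p·σ.
ln(10.8) = 2.38 and ln(16) = 2.773; z_{0.15} = -1.036, z_{0.5} = 0.
σ = (2.773 − 2.38)/(0 − (-1.036)) = 0.379.
μ = 2.38 − (-1.036)·0.379 = 2.773.
CV = √(exp(σ²)−1) = √(exp(0.1438)−1) = 0.393.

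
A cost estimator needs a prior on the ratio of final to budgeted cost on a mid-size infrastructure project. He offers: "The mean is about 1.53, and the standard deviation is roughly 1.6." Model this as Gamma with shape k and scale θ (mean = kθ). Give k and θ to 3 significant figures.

For Gamma(k, scale θ): mean = kθ, variance = kθ², so CV = 1/√k.
CV = SD/mean = 1.6/1.53 = 1.046, hence k = 1/CV² = 0.914.
Then θ = mean/k = 1.53/0.914 = 1.67.

k ≈ 0.914, θ ≈ 1.67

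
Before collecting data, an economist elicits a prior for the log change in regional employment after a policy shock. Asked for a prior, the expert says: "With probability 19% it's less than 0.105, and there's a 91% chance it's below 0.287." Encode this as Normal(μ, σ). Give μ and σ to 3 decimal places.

μ = 0.177, σ = 0.082

For Normal(μ,σ), the p-quantile is μ + z_p·σ. Here z_{0.19} = -0.8779, z_{0.91} = 1.341.
So 0.105 = μ − 0.8779σ and 0.287 = μ + 1.341σ.
Subtracting: σ = (0.287 − 0.105)/(1.341 − (-0.8779)) = 0.082.
Then μ = 0.105 − (-0.8779)·0.082 = 0.177.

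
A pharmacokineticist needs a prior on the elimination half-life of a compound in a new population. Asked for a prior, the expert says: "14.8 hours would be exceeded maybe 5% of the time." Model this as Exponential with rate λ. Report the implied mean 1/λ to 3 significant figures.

P(T > 14.8) = e^(−λ·14.8) = 0.05, so λ = −ln(0.05)/14.8 = 0.202.
Mean = 1/λ = 4.94 hours.

mean ≈ 4.94 hours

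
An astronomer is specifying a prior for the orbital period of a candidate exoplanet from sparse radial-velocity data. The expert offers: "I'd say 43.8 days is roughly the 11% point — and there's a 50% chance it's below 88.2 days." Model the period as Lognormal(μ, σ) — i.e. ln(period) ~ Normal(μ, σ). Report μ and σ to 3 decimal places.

If T ~ Lognormal(μ,σ) then ln T ~ Normal(μ,σ), so the p-quantile of ln T is μ + z_p·σ.
ln(43.8) = 3.78 and ln(88.2) = 4.48; z_{0.11} = -1.227, z_{0.5} = 0.
σ = (4.48 − 3.78)/(0 − (-1.227)) = 0.571.
μ = 3.78 − (-1.227)·0.571 = 4.480.

μ ≈ 4.480, σ ≈ 0.571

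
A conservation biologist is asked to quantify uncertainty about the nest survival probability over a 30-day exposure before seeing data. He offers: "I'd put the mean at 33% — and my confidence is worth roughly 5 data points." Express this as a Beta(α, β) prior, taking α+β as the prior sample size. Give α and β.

α = 1.65, β = 3.35

Under the effective-sample-size interpretation, Beta(α, β) has prior mean α/(α+β) and prior sample size α+β.
So α+β = 5 and α/(α+β) = 0.33, giving α = 0.33·5 = 1.65 and β = 5 − 1.65 = 3.35.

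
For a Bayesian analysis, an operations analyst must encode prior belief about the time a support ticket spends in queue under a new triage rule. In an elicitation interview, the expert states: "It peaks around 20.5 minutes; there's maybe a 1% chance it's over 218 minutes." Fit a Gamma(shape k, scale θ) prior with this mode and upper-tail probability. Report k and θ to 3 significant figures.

k ≈ 1.54, θ ≈ 37.9

Gamma(k,θ) with k>1 has mode (k−1)θ, so θ = 20.5/(k−1).
Need P(X < 218) = 0.99 with θ tied to k this way. Start at k = 2, θ = 20.5: P(X<218) ≈ 1.000.
Too high — lower k to spread out. Iterating converges to k ≈ 1.54.
Then θ = 20.5/(1.54−1) ≈ 37.9.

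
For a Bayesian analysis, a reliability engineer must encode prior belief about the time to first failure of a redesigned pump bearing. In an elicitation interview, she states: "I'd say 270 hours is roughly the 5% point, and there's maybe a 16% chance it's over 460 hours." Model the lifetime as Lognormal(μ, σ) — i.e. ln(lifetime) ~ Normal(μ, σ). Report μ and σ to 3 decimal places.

If T ~ Lognormal(μ,σ) then ln T ~ Normal(μ,σ), so the p-quantile of ln T is μ + z_p·σ.
ln(270) = 5.598 and ln(460) = 6.131; z_{0.05} = -1.645, z_{0.84} = 0.9945.
σ = (6.131 − 5.598)/(0.9945 − (-1.645)) = 0.202.
μ = 5.598 − (-1.645)·0.202 = 5.930.

μ ≈ 5.930, σ ≈ 0.202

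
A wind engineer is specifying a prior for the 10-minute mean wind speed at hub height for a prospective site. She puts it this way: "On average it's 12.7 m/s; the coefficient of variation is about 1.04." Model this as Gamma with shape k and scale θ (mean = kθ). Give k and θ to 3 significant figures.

k ≈ 0.925, θ ≈ 13.7

For Gamma(k, scale θ): mean = kθ, variance = kθ², so CV = 1/√k.
CV = 1.04, hence k = 1/CV² = 0.925.
Then θ = mean/k = 12.7/0.925 = 13.7.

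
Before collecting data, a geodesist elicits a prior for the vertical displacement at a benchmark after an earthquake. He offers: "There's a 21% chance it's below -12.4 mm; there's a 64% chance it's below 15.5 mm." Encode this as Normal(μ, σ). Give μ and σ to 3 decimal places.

μ = 6.915, σ = 23.951

For Normal(μ,σ), the p-quantile is μ + z_p·σ. Here z_{0.21} = -0.8064, z_{0.64} = 0.3585.
So -12.4 = μ − 0.8064σ and 15.5 = μ + 0.3585σ.
Subtracting: σ = (15.5 − -12.4)/(0.3585 − (-0.8064)) = 23.951.
Then μ = -12.4 − (-0.8064)·23.951 = 6.915.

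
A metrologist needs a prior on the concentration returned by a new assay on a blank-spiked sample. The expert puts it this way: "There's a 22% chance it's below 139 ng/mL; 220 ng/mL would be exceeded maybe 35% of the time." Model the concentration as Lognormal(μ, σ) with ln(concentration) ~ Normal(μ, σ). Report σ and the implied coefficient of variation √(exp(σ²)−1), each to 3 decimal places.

σ ≈ 0.397, CV ≈ 0.413

If T ~ Lognormal(μ,σ) then ln T ~ Normal(μ,σ), so the p-quantile of ln T is μ + z_p·σ.
ln(139) = 4.934 and ln(220) = 5.394; z_{0.22} = -0.7722, z_{0.65} = 0.3853.
σ = (5.394 − 4.934)/(0.3853 − (-0.7722)) = 0.397.
μ = 4.934 − (-0.7722)·0.397 = 5.241.
CV = √(exp(σ²)−1) = √(exp(0.1573)−1) = 0.413.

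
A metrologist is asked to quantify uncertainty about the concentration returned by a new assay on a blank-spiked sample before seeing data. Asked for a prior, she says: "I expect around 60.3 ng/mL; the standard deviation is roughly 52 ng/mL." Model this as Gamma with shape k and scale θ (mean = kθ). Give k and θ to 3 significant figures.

For Gamma(k, scale θ): mean = kθ, variance = kθ², so CV = 1/√k.
CV = SD/mean = 52/60.3 = 0.8624, hence k = 1/CV² = 1.34.
Then θ = mean/k = 60.3/1.34 = 44.8.

k ≈ 1.34, θ ≈ 44.8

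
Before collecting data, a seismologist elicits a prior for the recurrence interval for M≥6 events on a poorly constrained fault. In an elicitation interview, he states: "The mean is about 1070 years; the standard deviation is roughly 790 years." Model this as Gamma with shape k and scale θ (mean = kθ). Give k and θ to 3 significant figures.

For Gamma(k, scale θ): mean = kθ, variance = kθ², so CV = 1/√k.
CV = SD/mean = 790/1070 = 0.7383, hence k = 1/CV² = 1.83.
Then θ = mean/k = 1070/1.83 = 583.

k ≈ 1.83, θ ≈ 583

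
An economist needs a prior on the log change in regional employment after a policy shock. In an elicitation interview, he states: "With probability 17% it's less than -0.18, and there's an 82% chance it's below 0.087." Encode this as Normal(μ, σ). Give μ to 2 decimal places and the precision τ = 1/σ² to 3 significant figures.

For Normal(μ,σ), the p-quantile is μ + z_p·σ. Here z_{0.17} = -0.9542, z_{0.82} = 0.9154.
So -0.18 = μ − 0.9542σ and 0.087 = μ + 0.9154σ.
Subtracting: σ = (0.087 − -0.18)/(0.9154 − (-0.9542)) = 0.14.
Then μ = -0.18 − (-0.9542)·0.14 = -0.04.
Precision τ = 1/σ² = 1/0.1428² = 49.

μ = -0.04, τ = 49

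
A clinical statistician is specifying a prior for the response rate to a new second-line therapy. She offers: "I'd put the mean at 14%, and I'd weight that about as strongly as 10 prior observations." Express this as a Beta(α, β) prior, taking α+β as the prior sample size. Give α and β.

Under the effective-sample-size interpretation, Beta(α, β) has prior mean α/(α+β) and prior sample size α+β.
So α+β = 10 and α/(α+β) = 0.14, giving α = 0.14·10 = 1.4 and β = 10 − 1.4 = 8.6.

α = 1.4, β = 8.6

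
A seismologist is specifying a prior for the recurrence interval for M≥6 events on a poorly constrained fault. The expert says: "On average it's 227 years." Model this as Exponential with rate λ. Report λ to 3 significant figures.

Exponential mean = 1/λ, so λ = 1/227.0 = 0.00441.

λ ≈ 0.00441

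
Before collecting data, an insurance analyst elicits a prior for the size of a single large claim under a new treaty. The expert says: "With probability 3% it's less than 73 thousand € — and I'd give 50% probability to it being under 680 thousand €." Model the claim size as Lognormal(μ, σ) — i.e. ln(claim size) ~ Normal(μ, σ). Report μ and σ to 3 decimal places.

μ ≈ 6.522, σ ≈ 1.187

If T ~ Lognormal(μ,σ) then ln T ~ Normal(μ,σ), so the p-quantile of ln T is μ + z_p·σ.
ln(73) = 4.29 and ln(680) = 6.522; z_{0.03} = -1.881, z_{0.5} = 0.
σ = (6.522 − 4.29)/(0 − (-1.881)) = 1.187.
μ = 4.29 − (-1.881)·1.187 = 6.522.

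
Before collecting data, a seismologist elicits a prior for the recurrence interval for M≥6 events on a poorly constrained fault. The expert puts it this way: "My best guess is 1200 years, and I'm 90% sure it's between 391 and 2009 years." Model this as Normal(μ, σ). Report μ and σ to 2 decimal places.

A symmetric 90% interval runs μ ± z·σ with z = 1.645.
Half-width = 809, so σ = 809/1.645 = 491.84.
μ is the stated best guess, 1200.00.

μ = 1200.00, σ = 491.84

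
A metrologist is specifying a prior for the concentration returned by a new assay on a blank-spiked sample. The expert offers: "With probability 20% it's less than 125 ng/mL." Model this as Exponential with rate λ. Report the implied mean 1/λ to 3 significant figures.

mean ≈ 560 ng/mL

P(T < 125.0) = 1 − e^(−λ·125.0) = 0.2, so λ = −ln(1−0.2)/125.0 = −ln(0.8)/125.0 = 0.00179.
Mean = 1/λ = 560 ng/mL.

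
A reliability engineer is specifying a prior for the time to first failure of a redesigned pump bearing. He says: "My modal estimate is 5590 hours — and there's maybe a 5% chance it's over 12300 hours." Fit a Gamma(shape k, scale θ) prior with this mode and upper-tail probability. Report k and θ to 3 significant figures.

Gamma(k,θ) with k>1 has mode (k−1)θ, so θ = 5590/(k−1).
Need P(X < 12300) = 0.95 with θ tied to k this way. Start at k = 2, θ = 5590: P(X<12300) ≈ 0.646.
Too low — raise k to concentrate. Iterating converges to k ≈ 5.42.
Then θ = 5590/(5.42−1) ≈ 1260.

k ≈ 5.42, θ ≈ 1260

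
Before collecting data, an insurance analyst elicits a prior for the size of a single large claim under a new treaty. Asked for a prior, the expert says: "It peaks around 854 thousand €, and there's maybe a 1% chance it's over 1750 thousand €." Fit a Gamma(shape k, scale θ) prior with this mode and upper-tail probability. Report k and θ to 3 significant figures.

Gamma(k,θ) with k>1 has mode (k−1)θ, so θ = 854/(k−1).
Need P(X < 1750) = 0.99 with θ tied to k this way. Start at k = 2, θ = 854: P(X<1750) ≈ 0.607.
Too low — raise k to concentrate. Iterating converges to k ≈ 10.5.
Then θ = 854/(10.5−1) ≈ 89.9.

k ≈ 10.5, θ ≈ 89.9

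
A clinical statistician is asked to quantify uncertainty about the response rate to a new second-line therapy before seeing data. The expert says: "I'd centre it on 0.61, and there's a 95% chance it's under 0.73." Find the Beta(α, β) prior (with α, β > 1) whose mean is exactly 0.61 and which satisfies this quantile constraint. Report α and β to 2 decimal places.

With mean 0.61 fixed, write α = 0.61s, β = 0.39s where s = α+β.
Need P(θ < 0.73) = 0.95 under Beta(0.61s, 0.39s). Normal approximation: (q−m)/√(m(1−m)/s) ≈ z_{0.95} = 1.64, so s ≈ 0.61·0.39·(1.64)²/(0.73−0.61)² = 44.7.
At s = 44.7: P(θ<0.73) ≈ 0.956. Adjusting to match 0.95 gives s ≈ 41.59.
So α = 0.61·41.59 ≈ 25.37, β = 0.39·41.59 ≈ 16.22.

α ≈ 25.37, β ≈ 16.22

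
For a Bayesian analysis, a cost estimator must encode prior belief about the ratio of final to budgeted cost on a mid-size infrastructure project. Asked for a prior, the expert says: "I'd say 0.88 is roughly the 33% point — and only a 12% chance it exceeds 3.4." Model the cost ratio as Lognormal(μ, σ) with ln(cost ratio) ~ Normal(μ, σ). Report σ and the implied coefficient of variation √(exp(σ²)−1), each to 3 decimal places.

σ ≈ 0.837, CV ≈ 1.007

If T ~ Lognormal(μ,σ) then ln T ~ Normal(μ,σ), so the p-quantile of ln T is μ + z_p·σ.
ln(0.88) = -0.1278 and ln(3.4) = 1.224; z_{0.33} = -0.4399, z_{0.88} = 1.175.
σ = (1.224 − -0.1278)/(1.175 − (-0.4399)) = 0.837.
μ = -0.1278 − (-0.4399)·0.837 = 0.240.
CV = √(exp(σ²)−1) = √(exp(0.7005)−1) = 1.007.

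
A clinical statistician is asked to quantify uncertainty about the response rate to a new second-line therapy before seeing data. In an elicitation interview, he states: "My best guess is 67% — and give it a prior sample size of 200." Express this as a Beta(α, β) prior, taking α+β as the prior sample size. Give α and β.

Under the effective-sample-size interpretation, Beta(α, β) has prior mean α/(α+β) and prior sample size α+β.
So α+β = 200 and α/(α+β) = 0.67, giving α = 0.67·200 = 134 and β = 200 − 134 = 66.

α = 134, β = 66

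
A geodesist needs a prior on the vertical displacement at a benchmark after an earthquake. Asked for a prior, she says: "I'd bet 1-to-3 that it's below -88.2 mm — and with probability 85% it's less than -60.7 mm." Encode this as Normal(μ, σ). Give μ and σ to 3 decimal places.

The p-quantile of Normal(μ,σ) is μ + z_p·σ, with z_{0.25} = -0.6745 and z_{0.85} = 1.036.
Eliminate σ: μ = (z₂·x₁ − z₁·x₂)/(z₂ − z₁) = (1.036·-88.2 − (-0.6745)·-60.7)/1.711 = -77.359.
Then σ = (x₂ − x₁)/(z₂ − z₁) = (-60.7 − -88.2)/1.711 = 16.073.

μ = -77.359, σ = 16.073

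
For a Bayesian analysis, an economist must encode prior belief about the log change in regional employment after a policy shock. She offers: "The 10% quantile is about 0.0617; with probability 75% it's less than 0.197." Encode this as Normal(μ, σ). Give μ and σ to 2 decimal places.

The p-quantile of Normal(μ,σ) is μ + z_p·σ, with z_{0.1} = -1.282 and z_{0.75} = 0.6745.
Eliminate σ: μ = (z₂·x₁ − z₁·x₂)/(z₂ − z₁) = (0.6745·0.0617 − (-1.282)·0.197)/1.956 = 0.15.
Then σ = (x₂ − x₁)/(z₂ − z₁) = (0.197 − 0.0617)/1.956 = 0.07.

μ = 0.15, σ = 0.07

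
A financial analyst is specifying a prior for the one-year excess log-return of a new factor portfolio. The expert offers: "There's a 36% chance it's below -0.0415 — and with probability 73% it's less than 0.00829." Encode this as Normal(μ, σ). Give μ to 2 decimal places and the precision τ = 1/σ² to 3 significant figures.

μ = -0.02, τ = 381

For Normal(μ,σ), the p-quantile is μ + z_p·σ. Here z_{0.36} = -0.3585, z_{0.73} = 0.6128.
So -0.0415 = μ − 0.3585σ and 0.00829 = μ + 0.6128σ.
Subtracting: σ = (0.00829 − -0.0415)/(0.6128 − (-0.3585)) = 0.05.
Then μ = -0.0415 − (-0.3585)·0.05 = -0.02.
Precision τ = 1/σ² = 1/0.05126² = 381.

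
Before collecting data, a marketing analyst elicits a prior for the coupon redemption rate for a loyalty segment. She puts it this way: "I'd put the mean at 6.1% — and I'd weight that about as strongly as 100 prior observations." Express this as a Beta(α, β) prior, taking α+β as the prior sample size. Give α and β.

Under the effective-sample-size interpretation, Beta(α, β) has prior mean α/(α+β) and prior sample size α+β.
So α+β = 100 and α/(α+β) = 0.061, giving α = 0.061·100 = 6.1 and β = 100 − 6.1 = 93.9.

α = 6.1, β = 93.9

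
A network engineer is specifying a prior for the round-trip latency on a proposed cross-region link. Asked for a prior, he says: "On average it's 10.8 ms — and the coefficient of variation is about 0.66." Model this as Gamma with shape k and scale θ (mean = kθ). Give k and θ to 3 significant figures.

For Gamma(k, scale θ): mean = kθ, variance = kθ², so CV = 1/√k.
CV = 0.66, hence k = 1/CV² = 2.3.
Then θ = mean/k = 10.8/2.3 = 4.7.

k ≈ 2.3, θ ≈ 4.7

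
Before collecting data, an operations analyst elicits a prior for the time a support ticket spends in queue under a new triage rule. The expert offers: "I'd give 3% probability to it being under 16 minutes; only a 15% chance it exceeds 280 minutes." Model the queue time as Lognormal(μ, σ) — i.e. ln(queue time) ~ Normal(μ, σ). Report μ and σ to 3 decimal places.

If T ~ Lognormal(μ,σ) then ln T ~ Normal(μ,σ), so the p-quantile of ln T is μ + z_p·σ.
ln(16) = 2.773 and ln(280) = 5.635; z_{0.03} = -1.881, z_{0.85} = 1.036.
σ = (5.635 − 2.773)/(1.036 − (-1.881)) = 0.981.
μ = 2.773 − (-1.881)·0.981 = 4.618.

μ ≈ 4.618, σ ≈ 0.981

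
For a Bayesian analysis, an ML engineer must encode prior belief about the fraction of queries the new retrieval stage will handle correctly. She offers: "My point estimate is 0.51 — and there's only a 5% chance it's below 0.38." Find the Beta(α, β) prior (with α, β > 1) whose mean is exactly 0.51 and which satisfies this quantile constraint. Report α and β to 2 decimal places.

α ≈ 20.05, β ≈ 19.26

With mean 0.51 fixed, write α = 0.51s, β = 0.49s where s = α+β.
Need P(θ < 0.38) = 0.05 under Beta(0.51s, 0.49s). Normal approximation: (q−m)/√(m(1−m)/s) ≈ z_{0.05} = -1.64, so s ≈ 0.51·0.49·(-1.64)²/(0.38−0.51)² = 40.0.
At s = 40.0: P(θ<0.38) ≈ 0.049. Adjusting to match 0.05 gives s ≈ 39.31.
So α = 0.51·39.31 ≈ 20.05, β = 0.49·39.31 ≈ 19.26.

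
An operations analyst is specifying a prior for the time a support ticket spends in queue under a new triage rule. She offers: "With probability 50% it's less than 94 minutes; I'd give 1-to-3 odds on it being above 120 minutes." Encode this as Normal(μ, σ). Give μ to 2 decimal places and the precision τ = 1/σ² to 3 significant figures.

μ = 94.00, τ = 0.000673

For Normal(μ,σ), the p-quantile is μ + z_p·σ. Here z_{0.5} = 0, z_{0.75} = 0.6745.
So 94 = μ + 0σ and 120 = μ + 0.6745σ.
Subtracting: σ = (120 − 94)/(0.6745 − (0)) = 38.55.
Then μ = 94 − (0)·38.55 = 94.00.
Precision τ = 1/σ² = 1/38.55² = 0.000673.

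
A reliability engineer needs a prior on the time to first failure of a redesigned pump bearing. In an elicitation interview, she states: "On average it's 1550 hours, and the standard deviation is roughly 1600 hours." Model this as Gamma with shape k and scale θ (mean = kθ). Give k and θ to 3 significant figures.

For Gamma(k, scale θ): mean = kθ, variance = kθ², so CV = 1/√k.
CV = SD/mean = 1600/1550 = 1.032, hence k = 1/CV² = 0.938.
Then θ = mean/k = 1550/0.938 = 1650.

k ≈ 0.938, θ ≈ 1650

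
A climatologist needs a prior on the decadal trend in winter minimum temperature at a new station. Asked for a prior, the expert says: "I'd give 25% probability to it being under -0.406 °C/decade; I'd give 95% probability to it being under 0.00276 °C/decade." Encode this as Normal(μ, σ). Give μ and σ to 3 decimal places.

μ = -0.287, σ = 0.176

For Normal(μ,σ), the p-quantile is μ + z_p·σ. Here z_{0.25} = -0.6745, z_{0.95} = 1.645.
So -0.406 = μ − 0.6745σ and 0.00276 = μ + 1.645σ.
Subtracting: σ = (0.00276 − -0.406)/(1.645 − (-0.6745)) = 0.176.
Then μ = -0.406 − (-0.6745)·0.176 = -0.287.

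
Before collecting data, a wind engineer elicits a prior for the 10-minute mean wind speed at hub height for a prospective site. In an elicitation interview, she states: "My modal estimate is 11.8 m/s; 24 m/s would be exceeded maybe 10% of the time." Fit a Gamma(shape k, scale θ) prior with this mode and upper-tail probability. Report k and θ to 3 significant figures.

Gamma(k,θ) with k>1 has mode (k−1)θ, so θ = 11.8/(k−1).
Need P(X < 24) = 0.9 with θ tied to k this way. Start at k = 2, θ = 11.8: P(X<24) ≈ 0.603.
Too low — raise k to concentrate. Iterating converges to k ≈ 4.81.
Then θ = 11.8/(4.81−1) ≈ 3.1.

k ≈ 4.81, θ ≈ 3.1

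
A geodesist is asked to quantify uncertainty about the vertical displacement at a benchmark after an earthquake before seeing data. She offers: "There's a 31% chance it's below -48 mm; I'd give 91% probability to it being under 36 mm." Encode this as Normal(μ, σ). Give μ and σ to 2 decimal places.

μ = -25.32, σ = 45.74

For Normal(μ,σ), the p-quantile is μ + z_p·σ. Here z_{0.31} = -0.4959, z_{0.91} = 1.341.
So -48 = μ − 0.4959σ and 36 = μ + 1.341σ.
Subtracting: σ = (36 − -48)/(1.341 − (-0.4959)) = 45.74.
Then μ = -48 − (-0.4959)·45.74 = -25.32.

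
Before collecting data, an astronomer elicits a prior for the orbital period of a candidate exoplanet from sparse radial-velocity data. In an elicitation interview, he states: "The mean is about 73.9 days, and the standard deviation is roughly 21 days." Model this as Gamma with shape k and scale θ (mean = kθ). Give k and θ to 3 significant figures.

For Gamma(k, scale θ): mean = kθ, variance = kθ², so CV = 1/√k.
CV = SD/mean = 21/73.9 = 0.2842, hence k = 1/CV² = 12.4.
Then θ = mean/k = 73.9/12.4 = 5.97.

k ≈ 12.4, θ ≈ 5.97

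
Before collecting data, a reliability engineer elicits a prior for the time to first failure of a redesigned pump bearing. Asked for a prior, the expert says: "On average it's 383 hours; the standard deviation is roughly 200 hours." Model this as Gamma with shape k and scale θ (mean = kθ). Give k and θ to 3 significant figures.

For Gamma(k, scale θ): mean = kθ, variance = kθ², so CV = 1/√k.
CV = SD/mean = 200/383 = 0.5222, hence k = 1/CV² = 3.67.
Then θ = mean/k = 383/3.67 = 104.

k ≈ 3.67, θ ≈ 104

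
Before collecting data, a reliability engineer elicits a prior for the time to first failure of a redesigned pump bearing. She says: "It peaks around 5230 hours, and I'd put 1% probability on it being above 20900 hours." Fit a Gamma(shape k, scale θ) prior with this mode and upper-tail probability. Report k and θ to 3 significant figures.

Gamma(k,θ) with k>1 has mode (k−1)θ, so θ = 5230/(k−1).
Need P(X < 20900) = 0.99 with θ tied to k this way. Start at k = 2, θ = 5230: P(X<20900) ≈ 0.908.
Too low — raise k to concentrate. Iterating converges to k ≈ 3.18.
Then θ = 5230/(3.18−1) ≈ 2400.

k ≈ 3.18, θ ≈ 2400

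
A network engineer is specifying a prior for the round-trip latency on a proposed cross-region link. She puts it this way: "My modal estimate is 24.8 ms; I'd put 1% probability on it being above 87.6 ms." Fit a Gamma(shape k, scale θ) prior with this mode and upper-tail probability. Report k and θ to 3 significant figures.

k ≈ 3.71, θ ≈ 9.14

Gamma(k,θ) with k>1 has mode (k−1)θ, so θ = 24.8/(k−1).
Need P(X < 87.6) = 0.99 with θ tied to k this way. Start at k = 2, θ = 24.8: P(X<87.6) ≈ 0.867.
Too low — raise k to concentrate. Iterating converges to k ≈ 3.71.
Then θ = 24.8/(3.71−1) ≈ 9.14.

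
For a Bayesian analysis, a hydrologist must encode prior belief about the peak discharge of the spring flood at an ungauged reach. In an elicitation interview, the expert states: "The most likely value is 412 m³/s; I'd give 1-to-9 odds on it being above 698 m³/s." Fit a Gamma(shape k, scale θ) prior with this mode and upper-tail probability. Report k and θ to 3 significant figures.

Gamma(k,θ) with k>1 has mode (k−1)θ, so θ = 412/(k−1).
Need P(X < 698) = 0.9 with θ tied to k this way. Start at k = 2, θ = 412: P(X<698) ≈ 0.505.
Too low — raise k to concentrate. Iterating converges to k ≈ 7.81.
Then θ = 412/(7.81−1) ≈ 60.5.

k ≈ 7.81, θ ≈ 60.5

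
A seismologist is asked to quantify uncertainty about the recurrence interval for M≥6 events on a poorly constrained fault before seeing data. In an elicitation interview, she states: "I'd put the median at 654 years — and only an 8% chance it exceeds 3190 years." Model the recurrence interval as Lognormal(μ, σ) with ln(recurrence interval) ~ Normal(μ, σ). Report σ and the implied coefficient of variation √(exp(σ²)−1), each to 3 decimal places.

σ ≈ 1.128, CV ≈ 1.602

If T ~ Lognormal(μ,σ) then ln T ~ Normal(μ,σ), so the p-quantile of ln T is μ + z_p·σ.
ln(654) = 6.483 and ln(3190) = 8.068; z_{0.5} = 0, z_{0.92} = 1.405.
σ = (8.068 − 6.483)/(1.405 − (0)) = 1.128.
μ = 6.483 − (0)·1.128 = 6.483.
CV = √(exp(σ²)−1) = √(exp(1.2720)−1) = 1.602.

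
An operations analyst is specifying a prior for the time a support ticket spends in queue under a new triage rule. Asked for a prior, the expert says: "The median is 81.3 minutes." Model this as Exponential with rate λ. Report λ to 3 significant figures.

Exponential median = ln 2 / λ, so λ = ln 2 / 81.3 = 0.00853.

λ ≈ 0.00853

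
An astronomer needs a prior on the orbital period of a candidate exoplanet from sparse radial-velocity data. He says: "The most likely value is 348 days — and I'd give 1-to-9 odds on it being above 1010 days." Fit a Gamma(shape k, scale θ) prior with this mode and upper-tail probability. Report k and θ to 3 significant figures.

k ≈ 2.68, θ ≈ 207

Gamma(k,θ) with k>1 has mode (k−1)θ, so θ = 348/(k−1).
Need P(X < 1010) = 0.9 with θ tied to k this way. Start at k = 2, θ = 348: P(X<1010) ≈ 0.786.
Too low — raise k to concentrate. Iterating converges to k ≈ 2.68.
Then θ = 348/(2.68−1) ≈ 207.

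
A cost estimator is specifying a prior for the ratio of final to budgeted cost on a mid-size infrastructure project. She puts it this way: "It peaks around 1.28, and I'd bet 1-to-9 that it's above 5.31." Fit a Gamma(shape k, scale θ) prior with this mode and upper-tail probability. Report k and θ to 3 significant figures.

k ≈ 1.9, θ ≈ 1.42

Gamma(k,θ) with k>1 has mode (k−1)θ, so θ = 1.28/(k−1).
Need P(X < 5.31) = 0.9 with θ tied to k this way. Start at k = 2, θ = 1.28: P(X<5.31) ≈ 0.919.
Too high — lower k to spread out. Iterating converges to k ≈ 1.9.
Then θ = 1.28/(1.9−1) ≈ 1.42.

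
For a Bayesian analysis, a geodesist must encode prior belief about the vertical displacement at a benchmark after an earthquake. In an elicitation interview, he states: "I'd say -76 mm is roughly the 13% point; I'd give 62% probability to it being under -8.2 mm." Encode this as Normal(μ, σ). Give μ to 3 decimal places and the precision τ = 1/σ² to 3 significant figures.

The p-quantile of Normal(μ,σ) is μ + z_p·σ, with z_{0.13} = -1.126 and z_{0.62} = 0.3055.
Eliminate σ: μ = (z₂·x₁ − z₁·x₂)/(z₂ − z₁) = (0.3055·-76 − (-1.126)·-8.2)/1.432 = -22.665.
Then σ = (x₂ − x₁)/(z₂ − z₁) = (-8.2 − -76)/1.432 = 47.351.
Precision τ = 1/σ² = 1/47.35² = 0.000446.

μ = -22.665, τ = 0.000446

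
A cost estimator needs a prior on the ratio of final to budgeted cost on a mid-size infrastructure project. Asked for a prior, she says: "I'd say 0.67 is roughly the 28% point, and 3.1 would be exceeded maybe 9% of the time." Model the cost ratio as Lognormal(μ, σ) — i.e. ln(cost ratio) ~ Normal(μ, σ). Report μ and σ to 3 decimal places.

If T ~ Lognormal(μ,σ) then ln T ~ Normal(μ,σ), so the p-quantile of ln T is μ + z_p·σ.
ln(0.67) = -0.4005 and ln(3.1) = 1.131; z_{0.28} = -0.5828, z_{0.91} = 1.341.
σ = (1.131 − -0.4005)/(1.341 − (-0.5828)) = 0.796.
μ = -0.4005 − (-0.5828)·0.796 = 0.064.

μ ≈ 0.064, σ ≈ 0.796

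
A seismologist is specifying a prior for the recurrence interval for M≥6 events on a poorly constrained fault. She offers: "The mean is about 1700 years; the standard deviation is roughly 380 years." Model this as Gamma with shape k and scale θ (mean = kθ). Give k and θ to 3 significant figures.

k ≈ 20, θ ≈ 84.9

For Gamma(k, scale θ): mean = kθ, variance = kθ², so CV = 1/√k.
CV = SD/mean = 380/1700 = 0.2235, hence k = 1/CV² = 20.
Then θ = mean/k = 1700/20 = 84.9.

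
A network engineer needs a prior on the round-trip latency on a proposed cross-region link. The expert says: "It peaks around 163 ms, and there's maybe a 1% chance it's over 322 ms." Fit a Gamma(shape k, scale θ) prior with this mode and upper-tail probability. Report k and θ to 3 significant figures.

k ≈ 11.6, θ ≈ 15.3

Gamma(k,θ) with k>1 has mode (k−1)θ, so θ = 163/(k−1).
Need P(X < 322) = 0.99 with θ tied to k this way. Start at k = 2, θ = 163: P(X<322) ≈ 0.587.
Too low — raise k to concentrate. Iterating converges to k ≈ 11.6.
Then θ = 163/(11.6−1) ≈ 15.3.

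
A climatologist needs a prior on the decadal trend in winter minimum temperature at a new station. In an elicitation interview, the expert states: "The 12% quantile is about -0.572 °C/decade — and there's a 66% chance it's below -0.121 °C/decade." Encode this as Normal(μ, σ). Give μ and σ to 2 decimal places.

μ = -0.24, σ = 0.28

The p-quantile of Normal(μ,σ) is μ + z_p·σ, with z_{0.12} = -1.175 and z_{0.66} = 0.4125.
Eliminate σ: μ = (z₂·x₁ − z₁·x₂)/(z₂ − z₁) = (0.4125·-0.572 − (-1.175)·-0.121)/1.587 = -0.24.
Then σ = (x₂ − x₁)/(z₂ − z₁) = (-0.121 − -0.572)/1.587 = 0.28.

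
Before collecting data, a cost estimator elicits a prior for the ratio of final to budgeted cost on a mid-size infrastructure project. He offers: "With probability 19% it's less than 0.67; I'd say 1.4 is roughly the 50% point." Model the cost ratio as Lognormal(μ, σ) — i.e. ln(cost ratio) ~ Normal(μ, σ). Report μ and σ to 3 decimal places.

If T ~ Lognormal(μ,σ) then ln T ~ Normal(μ,σ), so the p-quantile of ln T is μ + z_p·σ.
ln(0.67) = -0.4005 and ln(1.4) = 0.3365; z_{0.19} = -0.8779, z_{0.5} = 0.
σ = (0.3365 − -0.4005)/(0 − (-0.8779)) = 0.839.
μ = -0.4005 − (-0.8779)·0.839 = 0.336.

μ ≈ 0.336, σ ≈ 0.839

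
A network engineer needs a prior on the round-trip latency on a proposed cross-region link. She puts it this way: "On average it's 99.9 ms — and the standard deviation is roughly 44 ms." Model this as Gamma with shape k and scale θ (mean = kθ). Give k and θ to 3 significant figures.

k ≈ 5.15, θ ≈ 19.4

For Gamma(k, scale θ): mean = kθ, variance = kθ², so CV = 1/√k.
CV = SD/mean = 44/99.9 = 0.4404, hence k = 1/CV² = 5.15.
Then θ = mean/k = 99.9/5.15 = 19.4.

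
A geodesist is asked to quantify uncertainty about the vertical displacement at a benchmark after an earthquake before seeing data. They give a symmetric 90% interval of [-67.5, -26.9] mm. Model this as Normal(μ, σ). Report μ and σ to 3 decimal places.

A symmetric 90% interval runs μ ± z·σ with z = 1.645.
Half-width = 20.3, so σ = 20.3/1.645 = 12.342.
μ is the interval midpoint, -47.200.

μ = -47.200, σ = 12.342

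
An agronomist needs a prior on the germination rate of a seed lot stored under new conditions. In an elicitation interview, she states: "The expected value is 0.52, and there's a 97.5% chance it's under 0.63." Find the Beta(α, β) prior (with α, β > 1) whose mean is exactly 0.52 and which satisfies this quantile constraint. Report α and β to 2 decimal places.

With mean 0.52 fixed, write α = 0.52s, β = 0.48s where s = α+β.
Need P(θ < 0.63) = 0.975 under Beta(0.52s, 0.48s). Normal approximation: (q−m)/√(m(1−m)/s) ≈ z_{0.975} = 1.96, so s ≈ 0.52·0.48·(1.96)²/(0.63−0.52)² = 79.2.
At s = 79.2: P(θ<0.63) ≈ 0.977. Adjusting to match 0.975 gives s ≈ 77.10.
So α = 0.52·77.10 ≈ 40.09, β = 0.48·77.10 ≈ 37.01.

α ≈ 40.09, β ≈ 37.01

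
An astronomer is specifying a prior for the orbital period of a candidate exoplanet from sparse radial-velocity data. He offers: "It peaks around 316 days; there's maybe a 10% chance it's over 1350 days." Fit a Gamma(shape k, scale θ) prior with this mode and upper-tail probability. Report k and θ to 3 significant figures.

Gamma(k,θ) with k>1 has mode (k−1)θ, so θ = 316/(k−1).
Need P(X < 1350) = 0.9 with θ tied to k this way. Start at k = 2, θ = 316: P(X<1350) ≈ 0.926.
Too high — lower k to spread out. Iterating converges to k ≈ 1.86.
Then θ = 316/(1.86−1) ≈ 367.

k ≈ 1.86, θ ≈ 367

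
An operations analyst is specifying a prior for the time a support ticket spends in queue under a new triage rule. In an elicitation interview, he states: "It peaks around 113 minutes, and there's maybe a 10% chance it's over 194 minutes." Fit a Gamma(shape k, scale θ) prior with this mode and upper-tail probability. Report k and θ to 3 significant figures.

Gamma(k,θ) with k>1 has mode (k−1)θ, so θ = 113/(k−1).
Need P(X < 194) = 0.9 with θ tied to k this way. Start at k = 2, θ = 113: P(X<194) ≈ 0.512.
Too low — raise k to concentrate. Iterating converges to k ≈ 7.49.
Then θ = 113/(7.49−1) ≈ 17.4.

k ≈ 7.49, θ ≈ 17.4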